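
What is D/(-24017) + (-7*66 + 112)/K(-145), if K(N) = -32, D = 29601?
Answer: 3729359/384272 ≈ 9.7050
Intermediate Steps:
D/(-24017) + (-7*66 + 112)/K(-145) = 29601/(-24017) + (-7*66 + 112)/(-32) = 29601*(-1/24017) + (-462 + 112)*(-1/32) = -29601/24017 - 350*(-1/32) = -29601/24017 + 175/16 = 3729359/384272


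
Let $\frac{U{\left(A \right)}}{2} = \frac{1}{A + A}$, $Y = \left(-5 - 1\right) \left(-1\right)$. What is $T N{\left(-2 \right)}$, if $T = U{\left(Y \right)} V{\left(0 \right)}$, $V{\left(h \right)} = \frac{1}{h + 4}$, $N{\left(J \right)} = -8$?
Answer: $- \frac{1}{3} \approx -0.33333$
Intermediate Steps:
$Y = 6$ ($Y = \left(-6\right) \left(-1\right) = 6$)
$U{\left(A \right)} = \frac{1}{A}$ ($U{\left(A \right)} = \frac{2}{A + A} = \frac{2}{2 A} = 2 \frac{1}{2 A} = \frac{1}{A}$)
$V{\left(h \right)} = \frac{1}{4 + h}$
$T = \frac{1}{24}$ ($T = \frac{1}{6 \left(4 + 0\right)} = \frac{1}{6 \cdot 4} = \frac{1}{6} \cdot \frac{1}{4} = \frac{1}{24} \approx 0.041667$)
$T N{\left(-2 \right)} = \frac{1}{24} \left(-8\right) = - \frac{1}{3}$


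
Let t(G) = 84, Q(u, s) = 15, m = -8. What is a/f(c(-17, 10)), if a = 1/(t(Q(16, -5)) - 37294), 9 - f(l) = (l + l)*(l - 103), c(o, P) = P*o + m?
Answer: 1/3722004670 ≈ 2.6867e-10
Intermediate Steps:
c(o, P) = -8 + P*o (c(o, P) = P*o - 8 = -8 + P*o)
f(l) = 9 - 2*l*(-103 + l) (f(l) = 9 - (l + l)*(l - 103) = 9 - 2*l*(-103 + l))
a = -1/37210 (a = 1/(84 - 37294) = 1/(-37210) = -1/37210 ≈ -2.6875e-5)
a/f(c(-17, 10)) = -1/(37210*(9 - 2*(-8 + 10*(-17))**2 + 206*(-8 + 10*(-17)))) = -1/(37210*(9 - 2*(-8 - 170)**2 + 206*(-8 - 170))) = -1/(37210*(9 - 2*(-178)**2 + 206*(-178))) = -1/(37210*(9 - 2*31684 - 36668)) = -1/(37210*(9 - 63368 - 36668)) = -1/37210/(-100027) = -1/37210*(-1/100027) = 1/3722004670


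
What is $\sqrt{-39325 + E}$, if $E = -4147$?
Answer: $4 i \sqrt{2717} \approx 208.5 i$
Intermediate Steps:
$\sqrt{-39325 + E} = \sqrt{-39325 - 4147} = \sqrt{-43472} = 4 i \sqrt{2717}$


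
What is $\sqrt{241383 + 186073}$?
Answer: $8 \sqrt{6679} \approx 653.8$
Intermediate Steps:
$\sqrt{241383 + 186073} = \sqrt{427456} = 8 \sqrt{6679}$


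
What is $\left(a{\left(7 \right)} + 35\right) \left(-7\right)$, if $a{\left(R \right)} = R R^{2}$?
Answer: $-2646$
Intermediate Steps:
$a{\left(R \right)} = R^{3}$
$\left(a{\left(7 \right)} + 35\right) \left(-7\right) = \left(7^{3} + 35\right) \left(-7\right) = \left(343 + 35\right) \left(-7\right) = 378 \left(-7\right) = -2646$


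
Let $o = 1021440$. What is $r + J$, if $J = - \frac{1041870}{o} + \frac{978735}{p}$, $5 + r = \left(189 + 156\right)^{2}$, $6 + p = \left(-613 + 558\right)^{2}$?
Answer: $\frac{12267393468669}{102790912} \approx 1.1934 \cdot 10^{5}$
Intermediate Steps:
$p = 3019$ ($p = -6 + \left(-613 + 558\right)^{2} = -6 + \left(-55\right)^{2} = -6 + 3025 = 3019$)
$r = 119020$ ($r = -5 + \left(189 + 156\right)^{2} = -5 + 345^{2} = -5 + 119025 = 119020$)
$J = \frac{33219122429}{102790912}$ ($J = - \frac{1041870}{1021440} + \frac{978735}{3019} = \left(-1041870\right) \frac{1}{1021440} + 978735 \cdot \frac{1}{3019} = - \frac{34729}{34048} + \frac{978735}{3019} = \frac{33219122429}{102790912} \approx 323.17$)
$r + J = 119020 + \frac{33219122429}{102790912} = \frac{12267393468669}{102790912}$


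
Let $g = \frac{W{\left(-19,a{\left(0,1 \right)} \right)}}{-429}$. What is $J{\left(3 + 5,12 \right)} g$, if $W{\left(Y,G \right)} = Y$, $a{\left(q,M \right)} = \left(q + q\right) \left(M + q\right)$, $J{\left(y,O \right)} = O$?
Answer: $\frac{76}{143} \approx 0.53147$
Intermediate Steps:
$a{\left(q,M \right)} = 2 q \left(M + q\right)$
$g = \frac{19}{429}$ ($g = - \frac{19}{-429} = \left(-19\right) \left(- \frac{1}{429}\right) = \frac{19}{429} \approx 0.044289$)
$J{\left(3 + 5,12 \right)} g = 12 \cdot \frac{19}{429} = \frac{76}{143}$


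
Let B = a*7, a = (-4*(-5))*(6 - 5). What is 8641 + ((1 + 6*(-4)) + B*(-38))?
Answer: 3298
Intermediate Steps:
a = 20 (a = 20*1 = 20)
B = 140 (B = 20*7 = 140)
8641 + ((1 + 6*(-4)) + B*(-38)) = 8641 + ((1 + 6*(-4)) + 140*(-38)) = 8641 + ((1 - 24) - 5320) = 8641 + (-23 - 5320) = 8641 - 5343 = 3298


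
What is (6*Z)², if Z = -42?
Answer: 63504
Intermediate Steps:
(6*Z)² = (6*(-42))² = (-252)² = 63504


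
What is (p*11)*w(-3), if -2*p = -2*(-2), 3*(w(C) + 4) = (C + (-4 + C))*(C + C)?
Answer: -352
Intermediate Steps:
w(C) = -4 + 2*C*(-4 + 2*C)/3 (w(C) = -4 + ((C + (-4 + C))*(C + C))/3 = -4 + ((-4 + 2*C)*(2*C))/3 = -4 + (2*C*(-4 + 2*C))/3 = -4 + 2*C*(-4 + 2*C)/3)
p = -2 (p = -(-1)*(-2) = -1/2*4 = -2)
(p*11)*w(-3) = (-2*11)*(-4 - 8/3*(-3) + (4/3)*(-3)**2) = -22*(-4 + 8 + (4/3)*9) = -22*(-4 + 8 + 12) = -22*16 = -352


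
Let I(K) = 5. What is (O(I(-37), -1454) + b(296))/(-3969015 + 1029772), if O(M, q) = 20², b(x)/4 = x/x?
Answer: -404/2939243 ≈ -0.00013745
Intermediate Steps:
b(x) = 4 (b(x) = 4*(x/x) = 4*1 = 4)
O(M, q) = 400
(O(I(-37), -1454) + b(296))/(-3969015 + 1029772) = (400 + 4)/(-3969015 + 1029772) = 404/(-2939243) = 404*(-1/2939243) = -404/2939243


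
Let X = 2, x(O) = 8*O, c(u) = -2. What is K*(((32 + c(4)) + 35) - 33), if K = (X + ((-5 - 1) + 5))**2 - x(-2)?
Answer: 544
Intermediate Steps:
K = 17 (K = (2 + ((-5 - 1) + 5))**2 - 8*(-2) = (2 + (-6 + 5))**2 - 1*(-16) = (2 - 1)**2 + 16 = 1**2 + 16 = 1 + 16 = 17)
K*(((32 + c(4)) + 35) - 33) = 17*(((32 - 2) + 35) - 33) = 17*((30 + 35) - 33) = 17*(65 - 33) = 17*32 = 544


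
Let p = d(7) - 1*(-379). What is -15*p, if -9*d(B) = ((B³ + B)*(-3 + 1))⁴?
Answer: 1200499982945/3 ≈ 4.0017e+11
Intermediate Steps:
d(B) = -(-2*B - 2*B³)⁴/9 (d(B) = -(-3 + 1)⁴*(B³ + B)⁴/9 = -16*(B + B³)⁴/9 = -(-2*B - 2*B³)⁴/9)
p = -240099996589/9 (p = -16/9*7⁴*(1 + 7²)⁴ - 1*(-379) = -16/9*2401*(1 + 49)⁴ + 379 = -16/9*2401*50⁴ + 379 = -16/9*2401*6250000 + 379 = -240100000000/9 + 379 = -240099996589/9 ≈ -2.6678e+10)
-15*p = -15*(-240099996589/9) = 1200499982945/3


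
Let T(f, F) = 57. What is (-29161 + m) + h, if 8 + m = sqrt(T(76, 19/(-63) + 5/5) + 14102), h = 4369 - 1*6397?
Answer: -31197 + sqrt(14159) ≈ -31078.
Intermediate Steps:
h = -2028 (h = 4369 - 6397 = -2028)
m = -8 + sqrt(14159) (m = -8 + sqrt(57 + 14102) = -8 + sqrt(14159) ≈ 110.99)
(-29161 + m) + h = (-29161 + (-8 + sqrt(14159))) - 2028 = (-29169 + sqrt(14159)) - 2028 = -31197 + sqrt(14159)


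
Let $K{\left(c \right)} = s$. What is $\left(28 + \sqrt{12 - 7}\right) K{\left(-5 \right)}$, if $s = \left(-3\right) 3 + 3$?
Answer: $-168 - 6 \sqrt{5} \approx -181.42$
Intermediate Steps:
$s = -6$ ($s = -9 + 3 = -6$)
$K{\left(c \right)} = -6$
$\left(28 + \sqrt{12 - 7}\right) K{\left(-5 \right)} = \left(28 + \sqrt{12 - 7}\right) \left(-6\right) = \left(28 + \sqrt{5}\right) \left(-6\right) = -168 - 6 \sqrt{5}$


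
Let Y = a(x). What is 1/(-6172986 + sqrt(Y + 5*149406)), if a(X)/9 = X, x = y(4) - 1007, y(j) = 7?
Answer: -1028831/6350959236361 - sqrt(738030)/38105755418166 ≈ -1.6202e-7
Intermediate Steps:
x = -1000 (x = 7 - 1007 = -1000)
a(X) = 9*X
Y = -9000 (Y = 9*(-1000) = -9000)
1/(-6172986 + sqrt(Y + 5*149406)) = 1/(-6172986 + sqrt(-9000 + 5*149406)) = 1/(-6172986 + sqrt(-9000 + 747030)) = 1/(-6172986 + sqrt(738030))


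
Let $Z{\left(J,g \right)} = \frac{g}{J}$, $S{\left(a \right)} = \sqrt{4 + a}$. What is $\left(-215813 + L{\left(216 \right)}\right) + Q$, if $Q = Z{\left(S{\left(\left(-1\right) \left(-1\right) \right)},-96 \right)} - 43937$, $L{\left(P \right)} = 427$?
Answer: $-259323 - \frac{96 \sqrt{5}}{5} \approx -2.5937 \cdot 10^{5}$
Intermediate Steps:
$Q = -43937 - \frac{96 \sqrt{5}}{5}$ ($Q = - \frac{96}{\sqrt{4 - -1}} - 43937 = - \frac{96}{\sqrt{4 + 1}} - 43937 = - \frac{96}{\sqrt{5}} - 43937 = - 96 \frac{\sqrt{5}}{5} - 43937 = - \frac{96 \sqrt{5}}{5} - 43937 = -43937 - \frac{96 \sqrt{5}}{5} \approx -43980.0$)
$\left(-215813 + L{\left(216 \right)}\right) + Q = \left(-215813 + 427\right) - \left(43937 + \frac{96 \sqrt{5}}{5}\right) = -215386 - \left(43937 + \frac{96 \sqrt{5}}{5}\right) = -259323 - \frac{96 \sqrt{5}}{5}$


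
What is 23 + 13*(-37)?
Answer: -458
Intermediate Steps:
23 + 13*(-37) = 23 - 481 = -458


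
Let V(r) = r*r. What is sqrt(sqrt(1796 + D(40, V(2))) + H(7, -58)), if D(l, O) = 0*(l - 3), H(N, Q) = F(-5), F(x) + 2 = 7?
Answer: sqrt(5 + 2*sqrt(449)) ≈ 6.8833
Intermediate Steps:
F(x) = 5 (F(x) = -2 + 7 = 5)
H(N, Q) = 5
V(r) = r**2
D(l, O) = 0 (D(l, O) = 0*(-3 + l) = 0)
sqrt(sqrt(1796 + D(40, V(2))) + H(7, -58)) = sqrt(sqrt(1796 + 0) + 5) = sqrt(sqrt(1796) + 5) = sqrt(2*sqrt(449) + 5) = sqrt(5 + 2*sqrt(449))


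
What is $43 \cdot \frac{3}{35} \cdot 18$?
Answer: $\frac{2322}{35} \approx 66.343$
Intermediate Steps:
$43 \cdot \frac{3}{35} \cdot 18 = \frac{129}{35} \cdot 18 = \frac{2322}{35}$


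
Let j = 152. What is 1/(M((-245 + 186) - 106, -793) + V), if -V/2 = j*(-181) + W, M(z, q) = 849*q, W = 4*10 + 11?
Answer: -1/618335 ≈ -1.6172e-6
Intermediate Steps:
W = 51 (W = 40 + 11 = 51)
V = 54922 (V = -2*(152*(-181) + 51) = -2*(-27512 + 51) = -2*(-27461) = 54922)
1/(M((-245 + 186) - 106, -793) + V) = 1/(849*(-793) + 54922) = 1/(-673257 + 54922) = 1/(-618335) = -1/618335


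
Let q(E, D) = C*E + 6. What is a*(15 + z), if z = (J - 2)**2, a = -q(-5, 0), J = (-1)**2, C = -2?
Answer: -256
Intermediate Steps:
q(E, D) = 6 - 2*E (q(E, D) = -2*E + 6 = 6 - 2*E)
J = 1
a = -16 (a = -(6 - 2*(-5)) = -(6 + 10) = -1*16 = -16)
z = 1 (z = (1 - 2)**2 = (-1)**2 = 1)
a*(15 + z) = -16*(15 + 1) = -16*16 = -256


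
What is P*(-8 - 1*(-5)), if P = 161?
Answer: -483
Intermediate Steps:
P*(-8 - 1*(-5)) = 161*(-8 - 1*(-5)) = 161*(-8 + 5) = 161*(-3) = -483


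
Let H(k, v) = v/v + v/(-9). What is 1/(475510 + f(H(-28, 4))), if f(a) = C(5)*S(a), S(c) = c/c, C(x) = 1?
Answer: 1/475511 ≈ 2.1030e-6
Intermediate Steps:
S(c) = 1
H(k, v) = 1 - v/9 (H(k, v) = 1 + v*(-1/9) = 1 - v/9)
f(a) = 1 (f(a) = 1*1 = 1)
1/(475510 + f(H(-28, 4))) = 1/(475510 + 1) = 1/475511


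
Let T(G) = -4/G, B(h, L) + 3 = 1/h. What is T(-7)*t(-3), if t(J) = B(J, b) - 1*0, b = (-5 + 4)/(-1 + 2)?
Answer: -40/21 ≈ -1.9048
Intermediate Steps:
b = -1 (b = -1/1 = -1*1 = -1)
B(h, L) = -3 + 1/h
t(J) = -3 + 1/J (t(J) = (-3 + 1/J) - 1*0 = (-3 + 1/J) + 0 = -3 + 1/J)
T(-7)*t(-3) = (-4/(-7))*(-3 + 1/(-3)) = (-4*(-1/7))*(-3 - 1/3) = (4/7)*(-10/3) = -40/21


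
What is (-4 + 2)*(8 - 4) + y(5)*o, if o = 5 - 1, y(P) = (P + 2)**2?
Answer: 188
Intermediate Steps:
y(P) = (2 + P)**2
o = 4
(-4 + 2)*(8 - 4) + y(5)*o = (-4 + 2)*(8 - 4) + (2 + 5)**2*4 = -2*4 + 7**2*4 = -8 + 49*4 = -8 + 196 = 188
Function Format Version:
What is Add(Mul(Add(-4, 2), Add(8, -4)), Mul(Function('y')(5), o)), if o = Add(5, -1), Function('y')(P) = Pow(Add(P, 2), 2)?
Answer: 188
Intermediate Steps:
Function('y')(P) = Pow(Add(2, P), 2)
o = 4
Add(Mul(Add(-4, 2), Add(8, -4)), Mul(Function('y')(5), o)) = Add(Mul(Add(-4, 2), Add(8, -4)), Mul(Pow(Add(2, 5), 2), 4)) = Add(Mul(-2, 4), Mul(Pow(7, 2), 4)) = Add(-8, Mul(49, 4)) = Add(-8, 196) = 188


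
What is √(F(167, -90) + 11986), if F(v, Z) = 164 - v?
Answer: √11983 ≈ 109.47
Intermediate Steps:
√(F(167, -90) + 11986) = √((164 - 1*167) + 11986) = √((164 - 167) + 11986) = √(-3 + 11986) = √11983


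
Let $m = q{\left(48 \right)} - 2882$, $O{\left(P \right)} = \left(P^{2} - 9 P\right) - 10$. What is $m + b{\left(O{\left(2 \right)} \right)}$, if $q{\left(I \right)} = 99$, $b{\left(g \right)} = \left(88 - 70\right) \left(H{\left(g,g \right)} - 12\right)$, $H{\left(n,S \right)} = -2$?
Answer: $-3035$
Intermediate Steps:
$O{\left(P \right)} = -10 + P^{2} - 9 P$
$b{\left(g \right)} = -252$ ($b{\left(g \right)} = \left(88 - 70\right) \left(-2 - 12\right) = 18 \left(-14\right) = -252$)
$m = -2783$ ($m = 99 - 2882 = -2783$)
$m + b{\left(O{\left(2 \right)} \right)} = -2783 - 252 = -3035$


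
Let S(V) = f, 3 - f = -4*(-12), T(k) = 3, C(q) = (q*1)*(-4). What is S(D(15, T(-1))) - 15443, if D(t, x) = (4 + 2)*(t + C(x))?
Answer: -15488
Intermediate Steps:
C(q) = -4*q (C(q) = q*(-4) = -4*q)
D(t, x) = -24*x + 6*t (D(t, x) = (4 + 2)*(t - 4*x) = 6*(t - 4*x) = -24*x + 6*t)
f = -45 (f = 3 - (-4)*(-12) = 3 - 1*48 = 3 - 48 = -45)
S(V) = -45
S(D(15, T(-1))) - 15443 = -45 - 15443 = -15488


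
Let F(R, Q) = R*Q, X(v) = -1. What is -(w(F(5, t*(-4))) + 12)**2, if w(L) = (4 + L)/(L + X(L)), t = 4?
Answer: -1098304/6561 ≈ -167.40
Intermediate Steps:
F(R, Q) = Q*R
w(L) = (4 + L)/(-1 + L) (w(L) = (4 + L)/(L - 1) = (4 + L)/(-1 + L))
-(w(F(5, t*(-4))) + 12)**2 = -((4 + (4*(-4))*5)/(-1 + (4*(-4))*5) + 12)**2 = -((4 - 16*5)/(-1 - 16*5) + 12)**2 = -((4 - 80)/(-1 - 80) + 12)**2 = -(-76/(-81) + 12)**2 = -(-1/81*(-76) + 12)**2 = -(76/81 + 12)**2 = -(1048/81)**2 = -1*1098304/6561 = -1098304/6561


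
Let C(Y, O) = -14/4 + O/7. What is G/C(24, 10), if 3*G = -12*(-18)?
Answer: -1008/29 ≈ -34.759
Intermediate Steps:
G = 72 (G = (-12*(-18))/3 = (⅓)*216 = 72)
C(Y, O) = -7/2 + O/7 (C(Y, O) = -14*¼ + O*(⅐) = -7/2 + O/7)
G/C(24, 10) = 72/(-7/2 + (⅐)*10) = 72/(-7/2 + 10/7) = 72/(-29/14) = 72*(-14/29) = -1008/29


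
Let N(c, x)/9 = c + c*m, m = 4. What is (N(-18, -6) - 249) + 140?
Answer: -919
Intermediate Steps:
N(c, x) = 45*c (N(c, x) = 9*(c + c*4) = 9*(c + 4*c) = 9*(5*c) = 45*c)
(N(-18, -6) - 249) + 140 = (45*(-18) - 249) + 140 = (-810 - 249) + 140 = -1059 + 140 = -919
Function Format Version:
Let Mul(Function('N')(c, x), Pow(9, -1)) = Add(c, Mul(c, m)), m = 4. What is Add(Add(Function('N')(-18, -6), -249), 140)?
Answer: -919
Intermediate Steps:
Function('N')(c, x) = Mul(45, c) (Function('N')(c, x) = Mul(9, Add(c, Mul(c, 4))) = Mul(9, Add(c, Mul(4, c))) = Mul(9, Mul(5, c)) = Mul(45, c))
Add(Add(Function('N')(-18, -6), -249), 140) = Add(Add(Mul(45, -18), -249), 140) = Add(Add(-810, -249), 140) = Add(-1059, 140) = -919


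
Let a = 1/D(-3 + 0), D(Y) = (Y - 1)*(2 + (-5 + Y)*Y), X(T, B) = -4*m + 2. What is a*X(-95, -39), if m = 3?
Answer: 5/52 ≈ 0.096154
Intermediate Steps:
X(T, B) = -10 (X(T, B) = -4*3 + 2 = -12 + 2 = -10)
D(Y) = (-1 + Y)*(2 + Y*(-5 + Y))
a = -1/104 (a = 1/(-2 + (-3 + 0)³ - 6*(-3 + 0)² + 7*(-3 + 0)) = 1/(-2 + (-3)³ - 6*(-3)² + 7*(-3)) = 1/(-2 - 27 - 6*9 - 21) = 1/(-2 - 27 - 54 - 21) = 1/(-104) = -1/104 ≈ -0.0096154)
a*X(-95, -39) = -1/104*(-10) = 5/52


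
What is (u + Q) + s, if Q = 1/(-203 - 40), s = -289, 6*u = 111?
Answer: -131465/486 ≈ -270.50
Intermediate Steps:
u = 37/2 (u = (⅙)*111 = 37/2 ≈ 18.500)
Q = -1/243 (Q = 1/(-243) = -1/243 ≈ -0.0041152)
(u + Q) + s = (37/2 - 1/243) - 289 = 8989/486 - 289 = -131465/486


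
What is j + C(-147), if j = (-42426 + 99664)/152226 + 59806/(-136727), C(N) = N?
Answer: -1530424240262/10406702151 ≈ -147.06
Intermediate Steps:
j = -639024065/10406702151 (j = 57238*(1/152226) + 59806*(-1/136727) = 28619/76113 - 59806/136727 = -639024065/10406702151 ≈ -0.061405)
j + C(-147) = -639024065/10406702151 - 147 = -1530424240262/10406702151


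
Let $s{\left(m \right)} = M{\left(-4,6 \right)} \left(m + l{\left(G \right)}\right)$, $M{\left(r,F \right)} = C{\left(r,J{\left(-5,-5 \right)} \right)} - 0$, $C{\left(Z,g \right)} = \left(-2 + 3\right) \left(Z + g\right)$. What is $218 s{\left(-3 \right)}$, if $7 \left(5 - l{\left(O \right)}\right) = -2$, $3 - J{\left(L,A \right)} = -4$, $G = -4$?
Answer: $\frac{10464}{7} \approx 1494.9$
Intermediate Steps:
$J{\left(L,A \right)} = 7$ ($J{\left(L,A \right)} = 3 - -4 = 3 + 4 = 7$)
$l{\left(O \right)} = \frac{37}{7}$ ($l{\left(O \right)} = 5 - - \frac{2}{7} = 5 + \frac{2}{7} = \frac{37}{7}$)
$C{\left(Z,g \right)} = Z + g$ ($C{\left(Z,g \right)} = 1 \left(Z + g\right) = Z + g$)
$M{\left(r,F \right)} = 7 + r$ ($M{\left(r,F \right)} = \left(r + 7\right) - 0 = \left(7 + r\right) + 0 = 7 + r$)
$s{\left(m \right)} = \frac{111}{7} + 3 m$ ($s{\left(m \right)} = \left(7 - 4\right) \left(m + \frac{37}{7}\right) = 3 \left(\frac{37}{7} + m\right) = \frac{111}{7} + 3 m$)
$218 s{\left(-3 \right)} = 218 \left(\frac{111}{7} + 3 \left(-3\right)\right) = 218 \left(\frac{111}{7} - 9\right) = 218 \cdot \frac{48}{7} = \frac{10464}{7}$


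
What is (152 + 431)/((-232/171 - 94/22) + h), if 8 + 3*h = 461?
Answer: 1096623/273442 ≈ 4.0104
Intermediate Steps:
h = 151 (h = -8/3 + (1/3)*461 = -8/3 + 461/3 = 151)
(152 + 431)/((-232/171 - 94/22) + h) = (152 + 431)/((-232/171 - 94/22) + 151) = 583/((-232*1/171 - 94*1/22) + 151) = 583/((-232/171 - 47/11) + 151) = 583/(-10589/1881 + 151) = 583/(273442/1881) = 583*(1881/273442) = 1096623/273442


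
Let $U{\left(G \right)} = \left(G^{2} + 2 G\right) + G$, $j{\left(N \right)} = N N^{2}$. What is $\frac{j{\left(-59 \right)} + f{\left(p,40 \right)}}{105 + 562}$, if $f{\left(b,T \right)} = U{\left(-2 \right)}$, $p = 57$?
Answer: $- \frac{205381}{667} \approx -307.92$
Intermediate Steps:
$j{\left(N \right)} = N^{3}$
$U{\left(G \right)} = G^{2} + 3 G$
$f{\left(b,T \right)} = -2$ ($f{\left(b,T \right)} = - 2 \left(3 - 2\right) = \left(-2\right) 1 = -2$)
$\frac{j{\left(-59 \right)} + f{\left(p,40 \right)}}{105 + 562} = \frac{\left(-59\right)^{3} - 2}{105 + 562} = \frac{-205379 - 2}{667} = \left(-205381\right) \frac{1}{667} = - \frac{205381}{667}$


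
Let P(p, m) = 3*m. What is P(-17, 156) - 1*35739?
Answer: -35271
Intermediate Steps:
P(-17, 156) - 1*35739 = 3*156 - 1*35739 = 468 - 35739 = -35271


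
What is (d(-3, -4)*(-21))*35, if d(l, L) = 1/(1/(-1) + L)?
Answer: 147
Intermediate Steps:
d(l, L) = 1/(-1 + L) (d(l, L) = 1/(1*(-1) + L) = 1/(-1 + L))
(d(-3, -4)*(-21))*35 = (-21/(-1 - 4))*35 = (-21/(-5))*35 = -1/5*(-21)*35 = (21/5)*35 = 147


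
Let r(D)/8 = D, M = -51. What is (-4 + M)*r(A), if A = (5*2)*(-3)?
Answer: 13200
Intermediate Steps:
A = -30 (A = 10*(-3) = -30)
r(D) = 8*D
(-4 + M)*r(A) = (-4 - 51)*(8*(-30)) = -55*(-240) = 13200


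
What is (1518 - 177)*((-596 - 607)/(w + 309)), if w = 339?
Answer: -59749/24 ≈ -2489.5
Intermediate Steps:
(1518 - 177)*((-596 - 607)/(w + 309)) = (1518 - 177)*((-596 - 607)/(339 + 309)) = 1341*(-1203/648) = 1341*(-1203*1/648) = 1341*(-401/216) = -59749/24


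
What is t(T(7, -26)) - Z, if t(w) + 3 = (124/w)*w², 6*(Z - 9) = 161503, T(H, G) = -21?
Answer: -177199/6 ≈ -29533.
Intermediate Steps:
Z = 161557/6 (Z = 9 + (⅙)*161503 = 9 + 161503/6 = 161557/6 ≈ 26926.)
t(w) = -3 + 124*w (t(w) = -3 + (124/w)*w² = -3 + 124*w)
t(T(7, -26)) - Z = (-3 + 124*(-21)) - 1*161557/6 = (-3 - 2604) - 161557/6 = -2607 - 161557/6 = -177199/6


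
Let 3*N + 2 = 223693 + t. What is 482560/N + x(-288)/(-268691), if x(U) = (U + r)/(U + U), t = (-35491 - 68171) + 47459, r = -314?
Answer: 1750402853243/202511331936 ≈ 8.6435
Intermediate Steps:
t = -56203 (t = -103662 + 47459 = -56203)
x(U) = (-314 + U)/(2*U) (x(U) = (U - 314)/(U + U) = (-314 + U)/((2*U)) = (-314 + U)*(1/(2*U)) = (-314 + U)/(2*U))
N = 167488/3 (N = -2/3 + (223693 - 56203)/3 = -2/3 + (1/3)*167490 = -2/3 + 55830 = 167488/3 ≈ 55829.)
482560/N + x(-288)/(-268691) = 482560/(167488/3) + ((1/2)*(-314 - 288)/(-288))/(-268691) = 482560*(3/167488) + ((1/2)*(-1/288)*(-602))*(-1/268691) = 22620/2617 + (301/288)*(-1/268691) = 22620/2617 - 301/77383008 = 1750402853243/202511331936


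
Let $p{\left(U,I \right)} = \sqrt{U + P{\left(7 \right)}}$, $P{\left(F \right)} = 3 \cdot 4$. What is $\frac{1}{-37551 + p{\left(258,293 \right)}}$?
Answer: $- \frac{12517}{470025777} - \frac{\sqrt{30}}{470025777} \approx -2.6642 \cdot 10^{-5}$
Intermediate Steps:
$P{\left(F \right)} = 12$
$p{\left(U,I \right)} = \sqrt{12 + U}$ ($p{\left(U,I \right)} = \sqrt{U + 12} = \sqrt{12 + U}$)
$\frac{1}{-37551 + p{\left(258,293 \right)}} = \frac{1}{-37551 + \sqrt{12 + 258}} = \frac{1}{-37551 + \sqrt{270}} = \frac{1}{-37551 + 3 \sqrt{30}}$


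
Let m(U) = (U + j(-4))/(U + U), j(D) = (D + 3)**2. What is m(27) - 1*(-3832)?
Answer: 103478/27 ≈ 3832.5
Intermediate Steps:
j(D) = (3 + D)**2
m(U) = (1 + U)/(2*U) (m(U) = (U + (3 - 4)**2)/(U + U) = (U + (-1)**2)/((2*U)) = (U + 1)*(1/(2*U)) = (1 + U)*(1/(2*U)) = (1 + U)/(2*U))
m(27) - 1*(-3832) = (1/2)*(1 + 27)/27 - 1*(-3832) = (1/2)*(1/27)*28 + 3832 = 14/27 + 3832 = 103478/27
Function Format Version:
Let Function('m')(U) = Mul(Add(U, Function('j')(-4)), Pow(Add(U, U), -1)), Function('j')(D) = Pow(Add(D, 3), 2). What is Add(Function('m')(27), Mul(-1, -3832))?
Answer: Rational(103478, 27) ≈ 3832.5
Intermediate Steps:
Function('j')(D) = Pow(Add(3, D), 2)
Function('m')(U) = Mul(Rational(1, 2), Pow(U, -1), Add(1, U)) (Function('m')(U) = Mul(Add(U, Pow(Add(3, -4), 2)), Pow(Add(U, U), -1)) = Mul(Add(U, Pow(-1, 2)), Pow(Mul(2, U), -1)) = Mul(Add(U, 1), Mul(Rational(1, 2), Pow(U, -1))) = Mul(Add(1, U), Mul(Rational(1, 2), Pow(U, -1))) = Mul(Rational(1, 2), Pow(U, -1), Add(1, U)))
Add(Function('m')(27), Mul(-1, -3832)) = Add(Mul(Rational(1, 2), Pow(27, -1), Add(1, 27)), Mul(-1, -3832)) = Add(Mul(Rational(1, 2), Rational(1, 27), 28), 3832) = Add(Rational(14, 27), 3832) = Rational(103478, 27)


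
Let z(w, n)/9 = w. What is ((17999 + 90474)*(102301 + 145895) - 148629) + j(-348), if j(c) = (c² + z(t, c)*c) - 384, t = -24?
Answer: 26922611967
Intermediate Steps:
z(w, n) = 9*w
j(c) = -384 + c² - 216*c (j(c) = (c² + (9*(-24))*c) - 384 = (c² - 216*c) - 384 = -384 + c² - 216*c)
((17999 + 90474)*(102301 + 145895) - 148629) + j(-348) = ((17999 + 90474)*(102301 + 145895) - 148629) + (-384 + (-348)² - 216*(-348)) = (108473*248196 - 148629) + (-384 + 121104 + 75168) = (26922564708 - 148629) + 195888 = 26922416079 + 195888 = 26922611967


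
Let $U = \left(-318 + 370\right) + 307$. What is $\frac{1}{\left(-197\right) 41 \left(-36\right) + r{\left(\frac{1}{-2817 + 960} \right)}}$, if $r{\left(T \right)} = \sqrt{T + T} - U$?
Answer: $\frac{539296941}{156618842526635} - \frac{i \sqrt{3714}}{156618842526635} \approx 3.4434 \cdot 10^{-6} - 3.8911 \cdot 10^{-13} i$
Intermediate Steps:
$U = 359$ ($U = 52 + 307 = 359$)
$r{\left(T \right)} = -359 + \sqrt{2} \sqrt{T}$ ($r{\left(T \right)} = \sqrt{T + T} - 359 = \sqrt{2 T} - 359 = \sqrt{2} \sqrt{T} - 359 = -359 + \sqrt{2} \sqrt{T}$)
$\frac{1}{\left(-197\right) 41 \left(-36\right) + r{\left(\frac{1}{-2817 + 960} \right)}} = \frac{1}{\left(-197\right) 41 \left(-36\right) - \left(359 - \sqrt{2} \sqrt{\frac{1}{-2817 + 960}}\right)} = \frac{1}{\left(-8077\right) \left(-36\right) - \left(359 - \sqrt{2} \sqrt{\frac{1}{-1857}}\right)} = \frac{1}{290772 - \left(359 - \sqrt{2} \sqrt{- \frac{1}{1857}}\right)} = \frac{1}{290772 - \left(359 - \sqrt{2} \frac{i \sqrt{1857}}{1857}\right)} = \frac{1}{290772 - \left(359 - \frac{i \sqrt{3714}}{1857}\right)} = \frac{1}{290413 + \frac{i \sqrt{3714}}{1857}}$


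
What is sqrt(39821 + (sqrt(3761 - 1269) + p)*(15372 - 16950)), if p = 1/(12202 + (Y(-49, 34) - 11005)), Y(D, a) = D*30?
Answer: sqrt(329805567 - 26134836*sqrt(623))/91 ≈ 197.35*I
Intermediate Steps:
Y(D, a) = 30*D
p = -1/273 (p = 1/(12202 + (30*(-49) - 11005)) = 1/(12202 + (-1470 - 11005)) = 1/(12202 - 12475) = 1/(-273) = -1/273 ≈ -0.0036630)
sqrt(39821 + (sqrt(3761 - 1269) + p)*(15372 - 16950)) = sqrt(39821 + (sqrt(3761 - 1269) - 1/273)*(15372 - 16950)) = sqrt(39821 + (sqrt(2492) - 1/273)*(-1578)) = sqrt(39821 + (2*sqrt(623) - 1/273)*(-1578)) = sqrt(39821 + (-1/273 + 2*sqrt(623))*(-1578)) = sqrt(39821 + (526/91 - 3156*sqrt(623))) = sqrt(3624237/91 - 3156*sqrt(623))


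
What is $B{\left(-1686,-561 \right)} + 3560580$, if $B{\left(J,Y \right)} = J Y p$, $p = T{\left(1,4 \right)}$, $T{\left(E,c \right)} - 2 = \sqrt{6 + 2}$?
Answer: $5452272 + 1891692 \sqrt{2} \approx 8.1275 \cdot 10^{6}$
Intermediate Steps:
$T{\left(E,c \right)} = 2 + 2 \sqrt{2}$ ($T{\left(E,c \right)} = 2 + \sqrt{6 + 2} = 2 + \sqrt{8} = 2 + 2 \sqrt{2}$)
$p = 2 + 2 \sqrt{2} \approx 4.8284$
$B{\left(J,Y \right)} = J Y \left(2 + 2 \sqrt{2}\right)$
$B{\left(-1686,-561 \right)} + 3560580 = 2 \left(-1686\right) \left(-561\right) \left(1 + \sqrt{2}\right) + 3560580 = \left(1891692 + 1891692 \sqrt{2}\right) + 3560580 = 5452272 + 1891692 \sqrt{2}$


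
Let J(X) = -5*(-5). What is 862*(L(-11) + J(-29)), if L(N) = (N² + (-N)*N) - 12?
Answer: 11206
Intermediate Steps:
J(X) = 25
L(N) = -12 (L(N) = (N² - N²) - 12 = 0 - 12 = -12)
862*(L(-11) + J(-29)) = 862*(-12 + 25) = 862*13 = 11206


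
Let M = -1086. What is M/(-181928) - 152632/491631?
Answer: -13617061615/44720722284 ≈ -0.30449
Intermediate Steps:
M/(-181928) - 152632/491631 = -1086/(-181928) - 152632/491631 = -1086*(-1/181928) - 152632*1/491631 = 543/90964 - 152632/491631 = -13617061615/44720722284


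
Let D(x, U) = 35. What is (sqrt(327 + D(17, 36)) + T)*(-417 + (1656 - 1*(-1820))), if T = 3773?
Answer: 11541607 + 3059*sqrt(362) ≈ 1.1600e+7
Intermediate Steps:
(sqrt(327 + D(17, 36)) + T)*(-417 + (1656 - 1*(-1820))) = (sqrt(327 + 35) + 3773)*(-417 + (1656 - 1*(-1820))) = (sqrt(362) + 3773)*(-417 + (1656 + 1820)) = (3773 + sqrt(362))*(-417 + 3476) = (3773 + sqrt(362))*3059 = 11541607 + 3059*sqrt(362)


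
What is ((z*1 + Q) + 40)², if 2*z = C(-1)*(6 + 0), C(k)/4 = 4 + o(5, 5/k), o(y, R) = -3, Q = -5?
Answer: 2209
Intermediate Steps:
C(k) = 4 (C(k) = 4*(4 - 3) = 4*1 = 4)
z = 12 (z = (4*(6 + 0))/2 = (4*6)/2 = (½)*24 = 12)
((z*1 + Q) + 40)² = ((12*1 - 5) + 40)² = ((12 - 5) + 40)² = (7 + 40)² = 47² = 2209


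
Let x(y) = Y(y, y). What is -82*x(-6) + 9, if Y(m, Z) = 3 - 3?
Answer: 9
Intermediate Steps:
Y(m, Z) = 0
x(y) = 0
-82*x(-6) + 9 = -82*0 + 9 = 0 + 9 = 9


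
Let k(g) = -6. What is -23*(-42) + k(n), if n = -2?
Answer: 960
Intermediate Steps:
-23*(-42) + k(n) = -23*(-42) - 6 = 966 - 6 = 960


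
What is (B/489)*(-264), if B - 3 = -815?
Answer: 71456/163 ≈ 438.38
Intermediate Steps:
B = -812 (B = 3 - 815 = -812)
(B/489)*(-264) = -812/489*(-264) = 71456/163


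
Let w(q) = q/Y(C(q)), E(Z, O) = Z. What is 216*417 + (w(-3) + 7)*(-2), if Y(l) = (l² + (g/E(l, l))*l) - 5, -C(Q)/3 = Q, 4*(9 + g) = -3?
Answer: 23865394/265 ≈ 90058.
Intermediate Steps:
g = -39/4 (g = -9 + (¼)*(-3) = -9 - ¾ = -39/4 ≈ -9.7500)
C(Q) = -3*Q
Y(l) = -59/4 + l² (Y(l) = (l² + (-39/(4*l))*l) - 5 = (l² - 39/4) - 5 = (-39/4 + l²) - 5 = -59/4 + l²)
w(q) = q/(-59/4 + 9*q²) (w(q) = q/(-59/4 + (-3*q)²) = q/(-59/4 + 9*q²))
216*417 + (w(-3) + 7)*(-2) = 216*417 + (4*(-3)/(-59 + 36*(-3)²) + 7)*(-2) = 90072 + (4*(-3)/(-59 + 36*9) + 7)*(-2) = 90072 + (4*(-3)/(-59 + 324) + 7)*(-2) = 90072 + (4*(-3)/265 + 7)*(-2) = 90072 + (4*(-3)*(1/265) + 7)*(-2) = 90072 + (-12/265 + 7)*(-2) = 90072 + (1843/265)*(-2) = 90072 - 3686/265 = 23865394/265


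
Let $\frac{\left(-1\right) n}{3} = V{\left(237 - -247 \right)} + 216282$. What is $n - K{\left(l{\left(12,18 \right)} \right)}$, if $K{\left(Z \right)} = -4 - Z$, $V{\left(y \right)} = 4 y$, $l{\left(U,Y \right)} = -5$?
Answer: $-654655$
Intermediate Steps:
$n = -654654$ ($n = - 3 \left(4 \left(237 - -247\right) + 216282\right) = - 3 \left(4 \left(237 + 247\right) + 216282\right) = - 3 \left(4 \cdot 484 + 216282\right) = - 3 \left(1936 + 216282\right) = \left(-3\right) 218218 = -654654$)
$n - K{\left(l{\left(12,18 \right)} \right)} = -654654 - \left(-4 - -5\right) = -654654 - \left(-4 + 5\right) = -654654 - 1 = -654655$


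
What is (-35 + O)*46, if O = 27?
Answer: -368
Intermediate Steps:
(-35 + O)*46 = (-35 + 27)*46 = -8*46 = -368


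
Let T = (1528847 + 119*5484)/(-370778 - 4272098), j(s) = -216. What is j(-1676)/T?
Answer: 1002861216/2181443 ≈ 459.72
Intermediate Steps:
T = -2181443/4642876 (T = (1528847 + 652596)/(-4642876) = 2181443*(-1/4642876) = -2181443/4642876 ≈ -0.46985)
j(-1676)/T = -216/(-2181443/4642876) = -216*(-4642876/2181443) = 1002861216/2181443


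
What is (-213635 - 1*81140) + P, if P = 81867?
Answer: -212908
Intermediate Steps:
(-213635 - 1*81140) + P = (-213635 - 1*81140) + 81867 = (-213635 - 81140) + 81867 = -294775 + 81867 = -212908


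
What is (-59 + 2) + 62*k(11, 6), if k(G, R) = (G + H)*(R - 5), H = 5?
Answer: 935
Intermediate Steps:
k(G, R) = (-5 + R)*(5 + G) (k(G, R) = (G + 5)*(R - 5) = (5 + G)*(-5 + R) = (-5 + R)*(5 + G))
(-59 + 2) + 62*k(11, 6) = (-59 + 2) + 62*(-25 - 5*11 + 5*6 + 11*6) = -57 + 62*(-25 - 55 + 30 + 66) = -57 + 62*16 = -57 + 992 = 935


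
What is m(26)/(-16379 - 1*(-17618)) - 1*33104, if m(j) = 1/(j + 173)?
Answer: -8162155343/246561 ≈ -33104.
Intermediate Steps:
m(j) = 1/(173 + j)
m(26)/(-16379 - 1*(-17618)) - 1*33104 = 1/((173 + 26)*(-16379 - 1*(-17618))) - 1*33104 = 1/(199*(-16379 + 17618)) - 33104 = (1/199)/1239 - 33104 = (1/199)*(1/1239) - 33104 = 1/246561 - 33104 = -8162155343/246561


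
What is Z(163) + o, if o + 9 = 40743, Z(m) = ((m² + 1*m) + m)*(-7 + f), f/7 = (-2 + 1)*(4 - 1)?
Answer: -712326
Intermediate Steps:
f = -21 (f = 7*((-2 + 1)*(4 - 1)) = 7*(-1*3) = 7*(-3) = -21)
Z(m) = -56*m - 28*m² (Z(m) = ((m² + 1*m) + m)*(-7 - 21) = ((m² + m) + m)*(-28) = ((m + m²) + m)*(-28) = (m² + 2*m)*(-28) = -56*m - 28*m²)
o = 40734 (o = -9 + 40743 = 40734)
Z(163) + o = -28*163*(2 + 163) + 40734 = -28*163*165 + 40734 = -753060 + 40734 = -712326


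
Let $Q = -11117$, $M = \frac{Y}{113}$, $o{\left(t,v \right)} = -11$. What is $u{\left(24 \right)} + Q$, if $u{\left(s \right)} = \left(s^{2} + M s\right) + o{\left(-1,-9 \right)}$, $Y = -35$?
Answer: $- \frac{1193216}{113} \approx -10559.0$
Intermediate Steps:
$M = - \frac{35}{113} \approx -0.30973$
$u{\left(s \right)} = -11 + s^{2} - \frac{35 s}{113}$ ($u{\left(s \right)} = \left(s^{2} - \frac{35 s}{113}\right) - 11 = -11 + s^{2} - \frac{35 s}{113}$)
$u{\left(24 \right)} + Q = \left(-11 + 24^{2} - \frac{840}{113}\right) - 11117 = \left(-11 + 576 - \frac{840}{113}\right) - 11117 = \frac{63005}{113} - 11117 = - \frac{1193216}{113}$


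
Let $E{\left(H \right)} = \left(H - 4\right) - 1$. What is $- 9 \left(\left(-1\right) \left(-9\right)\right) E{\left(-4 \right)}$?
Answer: $729$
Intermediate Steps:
$E{\left(H \right)} = -5 + H$ ($E{\left(H \right)} = \left(-4 + H\right) - 1 = -5 + H$)
$- 9 \left(\left(-1\right) \left(-9\right)\right) E{\left(-4 \right)} = - 9 \left(\left(-1\right) \left(-9\right)\right) \left(-5 - 4\right) = \left(-9\right) 9 \left(-9\right) = \left(-81\right) \left(-9\right) = 729$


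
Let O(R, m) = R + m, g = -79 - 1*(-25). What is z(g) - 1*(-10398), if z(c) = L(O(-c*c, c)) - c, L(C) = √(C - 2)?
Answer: 10452 + 2*I*√743 ≈ 10452.0 + 54.516*I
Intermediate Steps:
g = -54 (g = -79 + 25 = -54)
L(C) = √(-2 + C)
z(c) = √(-2 + c - c²) - c (z(c) = √(-2 + (-c*c + c)) - c = √(-2 + (-c² + c)) - c = √(-2 + (c - c²)) - c = √(-2 + c - c²) - c)
z(g) - 1*(-10398) = (√(-2 - 54 - 1*(-54)²) - 1*(-54)) - 1*(-10398) = (√(-2 - 54 - 1*2916) + 54) + 10398 = (√(-2 - 54 - 2916) + 54) + 10398 = (√(-2972) + 54) + 10398 = (2*I*√743 + 54) + 10398 = (54 + 2*I*√743) + 10398 = 10452 + 2*I*√743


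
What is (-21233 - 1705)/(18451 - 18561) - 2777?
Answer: -141266/55 ≈ -2568.5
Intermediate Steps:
(-21233 - 1705)/(18451 - 18561) - 2777 = -22938/(-110) - 2777 = -22938*(-1/110) - 2777 = 11469/55 - 2777 = -141266/55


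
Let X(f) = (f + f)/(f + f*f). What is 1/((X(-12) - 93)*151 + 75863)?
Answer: 11/679718 ≈ 1.6183e-5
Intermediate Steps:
X(f) = 2*f/(f + f²) (X(f) = (2*f)/(f + f²) = 2*f/(f + f²))
1/((X(-12) - 93)*151 + 75863) = 1/((2/(1 - 12) - 93)*151 + 75863) = 1/((2/(-11) - 93)*151 + 75863) = 1/((2*(-1/11) - 93)*151 + 75863) = 1/((-2/11 - 93)*151 + 75863) = 1/(-1025/11*151 + 75863) = 1/(-154775/11 + 75863) = 1/(679718/11) = 11/679718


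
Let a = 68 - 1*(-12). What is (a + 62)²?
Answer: 20164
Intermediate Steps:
a = 80 (a = 68 + 12 = 80)
(a + 62)² = (80 + 62)² = 142² = 20164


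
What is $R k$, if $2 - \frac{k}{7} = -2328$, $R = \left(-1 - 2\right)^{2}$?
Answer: $146790$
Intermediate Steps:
$R = 9$ ($R = \left(-3\right)^{2} = 9$)
$k = 16310$ ($k = 14 - -16296 = 14 + 16296 = 16310$)
$R k = 9 \cdot 16310 = 146790$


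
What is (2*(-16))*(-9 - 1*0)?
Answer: 288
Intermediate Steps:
(2*(-16))*(-9 - 1*0) = -32*(-9 + 0) = -32*(-9) = 288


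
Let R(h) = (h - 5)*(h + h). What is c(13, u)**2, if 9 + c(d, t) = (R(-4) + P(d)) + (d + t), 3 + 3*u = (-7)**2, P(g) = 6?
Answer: 85264/9 ≈ 9473.8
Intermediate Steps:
u = 46/3 (u = -1 + (1/3)*(-7)**2 = -1 + (1/3)*49 = -1 + 49/3 = 46/3 ≈ 15.333)
R(h) = 2*h*(-5 + h) (R(h) = (-5 + h)*(2*h) = 2*h*(-5 + h))
c(d, t) = 69 + d + t (c(d, t) = -9 + ((2*(-4)*(-5 - 4) + 6) + (d + t)) = -9 + ((2*(-4)*(-9) + 6) + (d + t)) = -9 + ((72 + 6) + (d + t)) = -9 + (78 + (d + t)) = -9 + (78 + d + t) = 69 + d + t)
c(13, u)**2 = (69 + 13 + 46/3)**2 = (292/3)**2 = 85264/9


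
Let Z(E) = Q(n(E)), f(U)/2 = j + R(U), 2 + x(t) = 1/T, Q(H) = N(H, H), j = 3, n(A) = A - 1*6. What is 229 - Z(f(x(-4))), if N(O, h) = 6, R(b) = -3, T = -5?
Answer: 223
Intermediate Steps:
n(A) = -6 + A (n(A) = A - 6 = -6 + A)
Q(H) = 6
x(t) = -11/5 (x(t) = -2 + 1/(-5) = -2 - ⅕ = -11/5)
f(U) = 0 (f(U) = 2*(3 - 3) = 2*0 = 0)
Z(E) = 6
229 - Z(f(x(-4))) = 229 - 1*6 = 229 - 6 = 223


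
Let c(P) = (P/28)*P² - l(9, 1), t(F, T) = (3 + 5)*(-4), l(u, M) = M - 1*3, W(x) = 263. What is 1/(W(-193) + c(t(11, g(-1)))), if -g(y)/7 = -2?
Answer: -7/6337 ≈ -0.0011046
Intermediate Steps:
g(y) = 14 (g(y) = -7*(-2) = 14)
l(u, M) = -3 + M (l(u, M) = M - 3 = -3 + M)
t(F, T) = -32 (t(F, T) = 8*(-4) = -32)
c(P) = 2 + P³/28 (c(P) = (P/28)*P² - (-3 + 1) = (P*(1/28))*P² - 1*(-2) = (P/28)*P² + 2 = P³/28 + 2 = 2 + P³/28)
1/(W(-193) + c(t(11, g(-1)))) = 1/(263 + (2 + (1/28)*(-32)³)) = 1/(263 + (2 + (1/28)*(-32768))) = 1/(263 + (2 - 8192/7)) = 1/(263 - 8178/7) = 1/(-6337/7) = -7/6337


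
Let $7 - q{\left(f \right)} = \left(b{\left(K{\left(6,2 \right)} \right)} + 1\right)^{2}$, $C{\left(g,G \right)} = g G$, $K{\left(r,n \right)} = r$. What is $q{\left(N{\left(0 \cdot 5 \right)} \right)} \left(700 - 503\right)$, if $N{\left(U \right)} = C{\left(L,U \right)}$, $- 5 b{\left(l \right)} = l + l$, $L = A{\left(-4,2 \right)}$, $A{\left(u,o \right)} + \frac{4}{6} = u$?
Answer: $\frac{24822}{25} \approx 992.88$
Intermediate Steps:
$A{\left(u,o \right)} = - \frac{2}{3} + u$
$L = - \frac{14}{3}$ ($L = - \frac{2}{3} - 4 = - \frac{14}{3} \approx -4.6667$)
$b{\left(l \right)} = - \frac{2 l}{5}$ ($b{\left(l \right)} = - \frac{l + l}{5} = - \frac{2 l}{5}$)
$C{\left(g,G \right)} = G g$
$N{\left(U \right)} = - \frac{14 U}{3}$ ($N{\left(U \right)} = U \left(- \frac{14}{3}\right) = - \frac{14 U}{3}$)
$q{\left(f \right)} = \frac{126}{25}$ ($q{\left(f \right)} = 7 - \left(\left(- \frac{2}{5}\right) 6 + 1\right)^{2} = 7 - \left(- \frac{12}{5} + 1\right)^{2} = 7 - \left(- \frac{7}{5}\right)^{2} = 7 - \frac{49}{25} = \frac{126}{25}$)
$q{\left(N{\left(0 \cdot 5 \right)} \right)} \left(700 - 503\right) = \frac{126 \left(700 - 503\right)}{25} = \frac{126}{25} \cdot 197 = \frac{24822}{25}$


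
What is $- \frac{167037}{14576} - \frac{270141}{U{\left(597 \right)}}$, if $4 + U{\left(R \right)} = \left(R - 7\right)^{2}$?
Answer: $- \frac{1293385141}{105705152} \approx -12.236$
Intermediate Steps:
$U{\left(R \right)} = -4 + \left(-7 + R\right)^{2}$ ($U{\left(R \right)} = -4 + \left(R - 7\right)^{2} = -4 + \left(-7 + R\right)^{2}$)
$- \frac{167037}{14576} - \frac{270141}{U{\left(597 \right)}} = - \frac{167037}{14576} - \frac{270141}{-4 + \left(-7 + 597\right)^{2}} = \left(-167037\right) \frac{1}{14576} - \frac{270141}{-4 + 590^{2}} = - \frac{167037}{14576} - \frac{270141}{-4 + 348100} = - \frac{167037}{14576} - \frac{270141}{348096} = - \frac{167037}{14576} - \frac{90047}{116032} = - \frac{1293385141}{105705152}$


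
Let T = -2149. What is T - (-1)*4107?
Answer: 1958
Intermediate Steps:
T - (-1)*4107 = -2149 - (-1)*4107 = -2149 - 1*(-4107) = -2149 + 4107 = 1958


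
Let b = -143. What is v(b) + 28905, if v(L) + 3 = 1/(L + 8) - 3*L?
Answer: 3959684/135 ≈ 29331.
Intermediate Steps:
v(L) = -3 + 1/(8 + L) - 3*L (v(L) = -3 + (1/(L + 8) - 3*L) = -3 + (1/(8 + L) - 3*L) = -3 + 1/(8 + L) - 3*L)
v(b) + 28905 = (-23 - 27*(-143) - 3*(-143)²)/(8 - 143) + 28905 = (-23 + 3861 - 3*20449)/(-135) + 28905 = -(-23 + 3861 - 61347)/135 + 28905 = -1/135*(-57509) + 28905 = 57509/135 + 28905 = 3959684/135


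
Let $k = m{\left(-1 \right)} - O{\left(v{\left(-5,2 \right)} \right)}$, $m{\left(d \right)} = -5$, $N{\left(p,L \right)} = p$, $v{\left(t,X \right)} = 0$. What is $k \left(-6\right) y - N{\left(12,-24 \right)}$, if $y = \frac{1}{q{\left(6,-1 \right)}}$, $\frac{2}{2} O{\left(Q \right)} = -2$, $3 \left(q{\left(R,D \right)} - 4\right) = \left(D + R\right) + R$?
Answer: $- \frac{222}{23} \approx -9.6522$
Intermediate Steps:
$q{\left(R,D \right)} = 4 + \frac{D}{3} + \frac{2 R}{3}$ ($q{\left(R,D \right)} = 4 + \frac{\left(D + R\right) + R}{3} = 4 + \frac{D + 2 R}{3} = 4 + \left(\frac{D}{3} + \frac{2 R}{3}\right) = 4 + \frac{D}{3} + \frac{2 R}{3}$)
$O{\left(Q \right)} = -2$
$y = \frac{3}{23}$ ($y = \frac{1}{4 + \frac{1}{3} \left(-1\right) + \frac{2}{3} \cdot 6} = \frac{1}{4 - \frac{1}{3} + 4} = \frac{1}{\frac{23}{3}} = \frac{3}{23} \approx 0.13043$)
$k = -3$ ($k = -5 - -2 = -5 + 2 = -3$)
$k \left(-6\right) y - N{\left(12,-24 \right)} = \left(-3\right) \left(-6\right) \frac{3}{23} - 12 = 18 \cdot \frac{3}{23} - 12 = \frac{54}{23} - 12 = - \frac{222}{23}$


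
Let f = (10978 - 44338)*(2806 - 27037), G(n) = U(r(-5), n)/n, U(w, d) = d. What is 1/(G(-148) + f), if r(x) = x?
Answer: 1/808346161 ≈ 1.2371e-9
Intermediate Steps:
G(n) = 1 (G(n) = n/n = 1)
f = 808346160 (f = -33360*(-24231) = 808346160)
1/(G(-148) + f) = 1/(1 + 808346160) = 1/808346161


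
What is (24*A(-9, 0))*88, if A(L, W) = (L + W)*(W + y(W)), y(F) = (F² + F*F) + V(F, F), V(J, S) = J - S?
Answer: 0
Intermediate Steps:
y(F) = 2*F² (y(F) = (F² + F*F) + (F - F) = (F² + F²) + 0 = 2*F² + 0 = 2*F²)
A(L, W) = (L + W)*(W + 2*W²)
(24*A(-9, 0))*88 = (24*(0*(-9 + 0 + 2*0² + 2*(-9)*0)))*88 = (24*(0*(-9 + 0 + 2*0 + 0)))*88 = (24*(0*(-9 + 0 + 0 + 0)))*88 = (24*(0*(-9)))*88 = (24*0)*88 = 0*88 = 0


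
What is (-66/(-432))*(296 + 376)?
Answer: 308/3 ≈ 102.67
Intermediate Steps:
(-66/(-432))*(296 + 376) = -66*(-1/432)*672 = (11/72)*672 = 308/3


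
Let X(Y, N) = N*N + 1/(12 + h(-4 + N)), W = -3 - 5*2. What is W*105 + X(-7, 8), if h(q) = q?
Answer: -20815/16 ≈ -1300.9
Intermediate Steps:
W = -13 (W = -3 - 10 = -13)
X(Y, N) = N² + 1/(8 + N) (X(Y, N) = N*N + 1/(12 + (-4 + N)) = N² + 1/(8 + N))
W*105 + X(-7, 8) = -13*105 + (1 + 8³ + 8*8²)/(8 + 8) = -1365 + (1 + 512 + 8*64)/16 = -1365 + (1 + 512 + 512)/16 = -1365 + (1/16)*1025 = -1365 + 1025/16 = -20815/16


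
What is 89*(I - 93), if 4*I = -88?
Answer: -10235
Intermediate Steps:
I = -22 (I = (¼)*(-88) = -22)
89*(I - 93) = 89*(-22 - 93) = 89*(-115) = -10235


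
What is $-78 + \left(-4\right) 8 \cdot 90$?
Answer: $-2958$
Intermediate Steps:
$-78 + \left(-4\right) 8 \cdot 90 = -78 - 2880 = -2958$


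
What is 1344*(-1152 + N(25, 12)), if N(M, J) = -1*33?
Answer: -1592640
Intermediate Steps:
N(M, J) = -33
1344*(-1152 + N(25, 12)) = 1344*(-1152 - 33) = 1344*(-1185) = -1592640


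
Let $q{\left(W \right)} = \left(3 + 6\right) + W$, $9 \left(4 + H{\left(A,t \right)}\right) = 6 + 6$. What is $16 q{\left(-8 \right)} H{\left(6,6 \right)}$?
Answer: $- \frac{128}{3} \approx -42.667$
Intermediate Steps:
$H{\left(A,t \right)} = - \frac{8}{3}$ ($H{\left(A,t \right)} = -4 + \frac{6 + 6}{9} = -4 + \frac{1}{9} \cdot 12 = -4 + \frac{4}{3} = - \frac{8}{3}$)
$q{\left(W \right)} = 9 + W$
$16 q{\left(-8 \right)} H{\left(6,6 \right)} = 16 \left(9 - 8\right) \left(- \frac{8}{3}\right) = 16 \cdot 1 \left(- \frac{8}{3}\right) = 16 \left(- \frac{8}{3}\right) = - \frac{128}{3}$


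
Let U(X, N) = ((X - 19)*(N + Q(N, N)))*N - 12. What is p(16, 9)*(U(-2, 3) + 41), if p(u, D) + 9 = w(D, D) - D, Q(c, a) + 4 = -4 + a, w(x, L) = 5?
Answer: -2015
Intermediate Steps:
Q(c, a) = -8 + a (Q(c, a) = -4 + (-4 + a) = -8 + a)
p(u, D) = -4 - D (p(u, D) = -9 + (5 - D) = -4 - D)
U(X, N) = -12 + N*(-19 + X)*(-8 + 2*N) (U(X, N) = ((X - 19)*(N + (-8 + N)))*N - 12 = ((-19 + X)*(-8 + 2*N))*N - 12 = N*(-19 + X)*(-8 + 2*N) - 12 = -12 + N*(-19 + X)*(-8 + 2*N))
p(16, 9)*(U(-2, 3) + 41) = (-4 - 1*9)*((-12 - 38*3² + 152*3 - 8*3*(-2) + 2*(-2)*3²) + 41) = (-4 - 9)*((-12 - 38*9 + 456 + 48 + 2*(-2)*9) + 41) = -13*((-12 - 342 + 456 + 48 - 36) + 41) = -13*(114 + 41) = -13*155 = -2015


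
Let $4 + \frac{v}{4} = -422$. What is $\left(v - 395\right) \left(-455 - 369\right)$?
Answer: $1729576$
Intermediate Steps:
$v = -1704$ ($v = -16 + 4 \left(-422\right) = -16 - 1688 = -1704$)
$\left(v - 395\right) \left(-455 - 369\right) = \left(-1704 - 395\right) \left(-455 - 369\right) = \left(-2099\right) \left(-824\right) = 1729576$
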